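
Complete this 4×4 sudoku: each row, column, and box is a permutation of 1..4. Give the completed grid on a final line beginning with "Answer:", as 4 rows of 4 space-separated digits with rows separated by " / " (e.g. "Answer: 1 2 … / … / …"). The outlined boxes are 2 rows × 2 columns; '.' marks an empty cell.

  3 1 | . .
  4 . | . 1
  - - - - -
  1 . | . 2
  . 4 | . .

Step 1. [r2c3∈{2,3}] row 2 places 3 nowhere but r2c3, so r2c3=3.
Step 2. [r1c4∈{4}] nothing but 4 survives at r1c4. So r1c4=4.
Step 3. [r3c3∈{4}] only 4 remains possible at r3c3 ⇒ r3c3=4.
Step 4. [r4c1∈{2}] r4c1's peers cover all but 2, so r4c1=2.
Step 5. [r1c3∈{2}] nothing but 2 survives at r1c3 ⇒ r1c3=2.
Step 6. [r3c2∈{3}] nothing but 3 survives at r3c2, so r3c2=3.
Step 7. [r4c3∈{1}] nothing but 1 survives at r4c3 ⇒ r4c3=1.
Step 8. [r2c2∈{2}] r2c2 is down to just 2, so r2c2=2.
Step 9. [r4c4∈{3}] nothing but 3 survives at r4c4 ⇒ r4c4=3.

Answer: 3 1 2 4 / 4 2 3 1 / 1 3 4 2 / 2 4 1 3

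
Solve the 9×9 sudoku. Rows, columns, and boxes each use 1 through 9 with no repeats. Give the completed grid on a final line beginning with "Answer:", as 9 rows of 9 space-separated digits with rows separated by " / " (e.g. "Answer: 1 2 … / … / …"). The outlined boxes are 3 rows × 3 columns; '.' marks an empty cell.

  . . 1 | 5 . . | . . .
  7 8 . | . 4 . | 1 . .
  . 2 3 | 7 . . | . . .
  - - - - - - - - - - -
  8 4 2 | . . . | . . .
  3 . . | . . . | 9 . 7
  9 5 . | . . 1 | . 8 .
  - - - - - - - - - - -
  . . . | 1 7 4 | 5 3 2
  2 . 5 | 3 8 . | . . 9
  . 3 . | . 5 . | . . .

Step 1. [r8c6∈{6}] r8c6's peers cover all but 6, so r8c6=6.
Step 2. [r5c3∈{6}] r5c3's peers cover all but 6. So r5c3=6.
Step 3. [r9c3∈{4,7,8,9}] 4 has one home in col 3: r9c3, so r9c3=4.
Step 4. [r5c5∈{2}] nothing but 2 survives at r5c5. So r5c5=2.
Step 5. [r2c3∈{9}] r2c3's peers cover all but 9, so r2c3=9.
Step 6. [r1c2∈{6}] r1c2 is down to just 6. So r1c2=6.
Step 7. [r6c7∈{2,3,4,6}] across row 6, 2 lands solely at r6c7. So r6c7=2.
Step 8. [r9c1∈{1,6}] 1 has one home in col 1: r9c1. So r9c1=1.
Step 9. [r4c9∈{1,3,5,6}] 1 has one home in col 9: r4c9 ⇒ r4c9=1.
Step 10. [r1c1∈{4}] nothing but 4 survives at r1c1, so r1c1=4.
Step 11. [r4c6∈{3,5,7,9}] 7 has one home in row 4: r4c6. So r4c6=7.
Step 12. [r4c8∈{5,6}] r4c8 is the only open cell in row 4 admitting 5 ⇒ r4c8=5.
Step 13. [r5c8∈{4}] nothing but 4 survives at r5c8. So r5c8=4.
Step 14. [r3c9∈{4,5,6,8}] in col 9, 4 fits only at r3c9. So r3c9=4.
Step 15. [r2c9∈{3,5,6}] across row 2, 5 lands solely at r2c9 ⇒ r2c9=5.
Step 16. [r2c6∈{2,3}] r2c6 is the only open cell in row 2 admitting 3 ⇒ r2c6=3.
Step 17. [r1c5∈{9}] r1c5 is down to just 9, so r1c5=9.
Step 18. [r3c6∈{8}] only 8 remains possible at r3c6. So r3c6=8.
Step 19. [r3c7∈{6}] r3c7 has the single candidate 6. So r3c7=6.
Step 20. [r6c9∈{3,6}] box 6 places 6 nowhere but r6c9 ⇒ r6c9=6.
Step 21. [r1c6∈{2}] r1c6 is down to just 2 ⇒ r1c6=2.
Step 22. [r1c8∈{7}] r1c8's peers cover all but 7. So r1c8=7.
Step 23. [r4c4∈{6,9}] row 4 places 9 nowhere but r4c4, so r4c4=9.
Step 24. [r9c9∈{8}] r9c9 has the single candidate 8, so r9c9=8.
Step 25. [r4c7∈{3}] only 3 remains possible at r4c7. So r4c7=3.
Step 26. [r8c7∈{4,7}] 4 has one home in row 8: r8c7, so r8c7=4.
Step 27. [r5c2∈{1}] r5c2's peers cover all but 1. So r5c2=1.
Step 28. [r2c8∈{2}] r2c8 has the single candidate 2, so r2c8=2.
Step 29. [r2c4∈{6}] r2c4 has the single candidate 6 ⇒ r2c4=6.
Step 30. [r6c4∈{4}] r6c4 is down to just 4. So r6c4=4.
Step 31. [r9c8∈{6}] r9c8's peers cover all but 6. So r9c8=6.
Step 32. [r5c6∈{5}] r5c6 is down to just 5. So r5c6=5.
Step 33. [r7c2∈{9}] nothing but 9 survives at r7c2, so r7c2=9.
Step 34. [r8c2∈{7}] only 7 remains possible at r8c2 ⇒ r8c2=7.
Step 35. [r6c5∈{3}] r6c5 is down to just 3. So r6c5=3.
Step 36. [r3c5∈{1}] r3c5 has the single candidate 1 ⇒ r3c5=1.
Step 37. [r9c6∈{9}] nothing but 9 survives at r9c6, so r9c6=9.
Step 38. [r3c8∈{9}] only 9 remains possible at r3c8, so r3c8=9.
Step 39. [r1c9∈{3}] nothing but 3 survives at r1c9, so r1c9=3.
Step 40. [r9c7∈{7}] nothing but 7 survives at r9c7, so r9c7=7.
Step 41. [r7c3∈{8}] r7c3's peers cover all but 8, so r7c3=8.
Step 42. [r7c1∈{6}] r7c1 has the single candidate 6 ⇒ r7c1=6.
Step 43. [r4c5∈{6}] only 6 remains possible at r4c5, so r4c5=6.
Step 44. [r6c3∈{7}] r6c3 has the single candidate 7, so r6c3=7.
Step 45. [r5c4∈{8}] r5c4 is down to just 8. So r5c4=8.
Step 46. [r3c1∈{5}] r3c1 is down to just 5 ⇒ r3c1=5.
Step 47. [r1c7∈{8}] r1c7's peers cover all but 8 ⇒ r1c7=8.
Step 48. [r8c8∈{1}] r8c8 has the single candidate 1. So r8c8=1.
Step 49. [r9c4∈{2}] r9c4 is down to just 2, so r9c4=2.

Answer: 4 6 1 5 9 2 8 7 3 / 7 8 9 6 4 3 1 2 5 / 5 2 3 7 1 8 6 9 4 / 8 4 2 9 6 7 3 5 1 / 3 1 6 8 2 5 9 4 7 / 9 5 7 4 3 1 2 8 6 / 6 9 8 1 7 4 5 3 2 / 2 7 5 3 8 6 4 1 9 / 1 3 4 2 5 9 7 6 8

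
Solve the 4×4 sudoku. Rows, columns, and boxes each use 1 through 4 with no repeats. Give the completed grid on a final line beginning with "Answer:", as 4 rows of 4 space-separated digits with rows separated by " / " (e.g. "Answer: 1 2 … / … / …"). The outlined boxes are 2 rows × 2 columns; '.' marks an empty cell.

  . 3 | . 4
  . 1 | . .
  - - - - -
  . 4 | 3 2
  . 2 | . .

Step 1. [r1c1∈{2}] nothing but 2 survives at r1c1. So r1c1=2.
Step 2. [r4c4∈{1}] r4c4 has the single candidate 1 ⇒ r4c4=1.
Step 3. [r3c1∈{1}] only 1 remains possible at r3c1 ⇒ r3c1=1.
Step 4. [r4c3∈{4}] only 4 remains possible at r4c3, so r4c3=4.
Step 5. [r2c1∈{4}] only 4 remains possible at r2c1 ⇒ r2c1=4.
Step 6. [r2c4∈{3}] r2c4's peers cover all but 3 ⇒ r2c4=3.
Step 7. [r2c3∈{2}] r2c3's peers cover all but 2, so r2c3=2.
Step 8. [r1c3∈{1}] nothing but 1 survives at r1c3. So r1c3=1.
Step 9. [r4c1∈{3}] only 3 remains possible at r4c1 ⇒ r4c1=3.

Answer: 2 3 1 4 / 4 1 2 3 / 1 4 3 2 / 3 2 4 1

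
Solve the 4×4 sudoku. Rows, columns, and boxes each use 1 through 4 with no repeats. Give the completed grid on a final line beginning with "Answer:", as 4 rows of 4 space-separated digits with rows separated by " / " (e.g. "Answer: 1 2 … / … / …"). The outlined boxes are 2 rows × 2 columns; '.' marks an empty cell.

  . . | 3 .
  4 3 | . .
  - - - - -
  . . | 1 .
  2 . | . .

Step 1. [r1c4∈{1,2,4}] r1c4 is the only open cell in row 1 admitting 4. So r1c4=4.
Step 2. [r3c4∈{2,3}] across row 3, 2 lands solely at r3c4 ⇒ r3c4=2.
Step 3. [r4c2∈{1,4}] 1 has one home in row 4: r4c2. So r4c2=1.
Step 4. [r3c2∈{4}] nothing but 4 survives at r3c2. So r3c2=4.
Step 5. [r3c1∈{3}] r3c1 has the single candidate 3, so r3c1=3.
Step 6. [r1c2∈{2}] r1c2's peers cover all but 2 ⇒ r1c2=2.
Step 7. [r1c1∈{1}] r1c1 has the single candidate 1 ⇒ r1c1=1.
Step 8. [r2c3∈{2}] nothing but 2 survives at r2c3, so r2c3=2.
Step 9. [r4c3∈{4}] only 4 remains possible at r4c3. So r4c3=4.
Step 10. [r4c4∈{3}] r4c4 is down to just 3 ⇒ r4c4=3.
Step 11. [r2c4∈{1}] r2c4's peers cover all but 1, so r2c4=1.

Answer: 1 2 3 4 / 4 3 2 1 / 3 4 1 2 / 2 1 4 3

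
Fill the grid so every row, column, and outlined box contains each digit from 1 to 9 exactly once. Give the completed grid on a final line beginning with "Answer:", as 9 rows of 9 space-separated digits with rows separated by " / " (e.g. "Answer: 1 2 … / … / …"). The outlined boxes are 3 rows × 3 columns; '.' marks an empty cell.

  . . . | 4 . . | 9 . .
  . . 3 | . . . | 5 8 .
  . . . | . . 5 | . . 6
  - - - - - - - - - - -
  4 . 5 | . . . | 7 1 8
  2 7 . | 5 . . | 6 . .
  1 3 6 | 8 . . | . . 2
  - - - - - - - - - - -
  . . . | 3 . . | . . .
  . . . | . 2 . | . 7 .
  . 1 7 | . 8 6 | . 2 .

Step 1. [r6c7∈{4}] r6c7 has the single candidate 4, so r6c7=4.
Step 2. [r9c4∈{9}] r9c4 has the single candidate 9 ⇒ r9c4=9.
Step 3. [r4c2∈{9}] nothing but 9 survives at r4c2 ⇒ r4c2=9.
Step 4. [r7c5∈{1,4,5,7}] col 5 places 5 nowhere but r7c5 ⇒ r7c5=5.
Step 5. [r1c6∈{1,2,3,7,8}] across col 6, 8 lands solely at r1c6, so r1c6=8.
Step 6. [r9c9∈{3,4,5}] row 9 places 4 nowhere but r9c9 ⇒ r9c9=4.
Step 7. [r2c2∈{2,4,6}] row 2 places 4 nowhere but r2c2, so r2c2=4.
Step 8. [r8c4∈{1}] r8c4 is down to just 1. So r8c4=1.
Step 9. [r3c7∈{1,2,3}] 2 has one home in col 7: r3c7, so r3c7=2.
Step 10. [r3c4∈{7}] only 7 remains possible at r3c4, so r3c4=7.
Step 11. [r1c8∈{3}] only 3 remains possible at r1c8. So r1c8=3.
Step 12. [r5c8∈{9}] only 9 remains possible at r5c8, so r5c8=9.
Step 13. [r9c1∈{3,5}] in row 9, 5 fits only at r9c1, so r9c1=5.
Step 14. [r8c1∈{3,6,8,9}] r8c1 is the only open cell in col 1 admitting 3. So r8c1=3.
Step 15. [r3c5∈{1,3,9}] r3c5 is the only open cell in row 3 admitting 3, so r3c5=3.
Step 16. [r8c2∈{6,8}] 6 has one home in row 8: r8c2 ⇒ r8c2=6.
Step 17. [r3c3∈{1,8,9}] row 3 places 1 nowhere but r3c3 ⇒ r3c3=1.
Step 18. [r4c5∈{6}] r4c5 has the single candidate 6. So r4c5=6.
Step 19. [r1c5∈{1}] r1c5's peers cover all but 1, so r1c5=1.
Step 20. [r2c5∈{9}] only 9 remains possible at r2c5, so r2c5=9.
Step 21. [r8c6∈{4}] r8c6 is down to just 4, so r8c6=4.
Step 22. [r7c3∈{2,4,8,9}] across row 7, 4 lands solely at r7c3, so r7c3=4.
Step 23. [r8c3∈{8,9}] 9 has one home in col 3: r8c3. So r8c3=9.
Step 24. [r7c1∈{8}] r7c1's peers cover all but 8 ⇒ r7c1=8.
Step 25. [r1c9∈{7}] r1c9 has the single candidate 7, so r1c9=7.
Step 26. [r2c6∈{2}] r2c6 is down to just 2. So r2c6=2.
Step 27. [r6c5∈{7}] only 7 remains possible at r6c5. So r6c5=7.
Step 28. [r7c2∈{2}] r7c2 is down to just 2. So r7c2=2.
Step 29. [r5c9∈{3}] only 3 remains possible at r5c9. So r5c9=3.
Step 30. [r7c9∈{1,9}] in row 7, 9 fits only at r7c9. So r7c9=9.
Step 31. [r2c4∈{6}] only 6 remains possible at r2c4. So r2c4=6.
Step 32. [r4c6∈{3}] r4c6 is down to just 3, so r4c6=3.
Step 33. [r2c1∈{7}] nothing but 7 survives at r2c1. So r2c1=7.
Step 34. [r6c6∈{9}] only 9 remains possible at r6c6. So r6c6=9.
Step 35. [r5c5∈{4}] only 4 remains possible at r5c5. So r5c5=4.
Step 36. [r3c8∈{4}] r3c8's peers cover all but 4. So r3c8=4.
Step 37. [r7c6∈{7}] r7c6 has the single candidate 7, so r7c6=7.
Step 38. [r4c4∈{2}] only 2 remains possible at r4c4. So r4c4=2.
Step 39. [r8c7∈{8}] r8c7 has the single candidate 8 ⇒ r8c7=8.
Step 40. [r1c1∈{6}] only 6 remains possible at r1c1 ⇒ r1c1=6.
Step 41. [r8c9∈{5}] only 5 remains possible at r8c9, so r8c9=5.
Step 42. [r3c1∈{9}] r3c1's peers cover all but 9 ⇒ r3c1=9.
Step 43. [r9c7∈{3}] r9c7 has the single candidate 3. So r9c7=3.
Step 44. [r5c6∈{1}] r5c6's peers cover all but 1 ⇒ r5c6=1.
Step 45. [r5c3∈{8}] r5c3's peers cover all but 8. So r5c3=8.
Step 46. [r2c9∈{1}] only 1 remains possible at r2c9, so r2c9=1.
Step 47. [r7c8∈{6}] r7c8 is down to just 6 ⇒ r7c8=6.
Step 48. [r1c3∈{2}] nothing but 2 survives at r1c3. So r1c3=2.
Step 49. [r6c8∈{5}] r6c8 is down to just 5, so r6c8=5.
Step 50. [r7c7∈{1}] nothing but 1 survives at r7c7. So r7c7=1.
Step 51. [r1c2∈{5}] only 5 remains possible at r1c2. So r1c2=5.
Step 52. [r3c2∈{8}] only 8 remains possible at r3c2, so r3c2=8.

Answer: 6 5 2 4 1 8 9 3 7 / 7 4 3 6 9 2 5 8 1 / 9 8 1 7 3 5 2 4 6 / 4 9 5 2 6 3 7 1 8 / 2 7 8 5 4 1 6 9 3 / 1 3 6 8 7 9 4 5 2 / 8 2 4 3 5 7 1 6 9 / 3 6 9 1 2 4 8 7 5 / 5 1 7 9 8 6 3 2 4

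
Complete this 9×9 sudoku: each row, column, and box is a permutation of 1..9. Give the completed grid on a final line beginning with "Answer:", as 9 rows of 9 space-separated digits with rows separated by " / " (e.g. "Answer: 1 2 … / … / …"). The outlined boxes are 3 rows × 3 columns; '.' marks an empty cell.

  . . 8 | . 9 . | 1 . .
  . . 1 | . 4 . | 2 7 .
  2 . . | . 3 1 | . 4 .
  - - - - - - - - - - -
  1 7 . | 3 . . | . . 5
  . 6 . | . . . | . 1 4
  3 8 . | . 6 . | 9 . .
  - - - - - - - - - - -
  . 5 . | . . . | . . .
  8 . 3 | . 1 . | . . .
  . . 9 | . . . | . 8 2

Step 1. [r4c6∈{2,4,8,9}] row 4 places 9 nowhere but r4c6 ⇒ r4c6=9.
Step 2. [r6c9∈{7}] r6c9's peers cover all but 7 ⇒ r6c9=7.
Step 3. [r6c8∈{2}] nothing but 2 survives at r6c8 ⇒ r6c8=2.
Step 4. [r8c2∈{2,4}] r8c2 is the only open cell in col 2 admitting 2 ⇒ r8c2=2.
Step 5. [r4c8∈{6}] nothing but 6 survives at r4c8. So r4c8=6.
Step 6. [r4c7∈{8}] r4c7 is down to just 8, so r4c7=8.
Step 7. [r4c5∈{2}] r4c5's peers cover all but 2, so r4c5=2.
Step 8. [r7c9∈{1,3,6,9}] in row 7, 1 fits only at r7c9 ⇒ r7c9=1.
Step 9. [r3c2∈{9}] r3c2's peers cover all but 9. So r3c2=9.
Step 10. [r2c9∈{3,6,8,9}] row 2 places 9 nowhere but r2c9. So r2c9=9.
Step 11. [r8c9∈{6}] nothing but 6 survives at r8c9, so r8c9=6.
Step 12. [r3c7∈{5,6}] across col 7, 6 lands solely at r3c7. So r3c7=6.
Step 13. [r7c3∈{4,6,7}] across col 3, 6 lands solely at r7c3, so r7c3=6.
Step 14. [r1c8∈{3,5}] in box 3, 5 fits only at r1c8 ⇒ r1c8=5.
Step 15. [r7c8∈{3,9}] col 8 places 3 nowhere but r7c8 ⇒ r7c8=3.
Step 16. [r7c4∈{2,4,7,8,9}] r7c4 is the only open cell in row 7 admitting 9 ⇒ r7c4=9.
Step 17. [r7c6∈{2,4,7,8}] r7c6 is the only open cell in row 7 admitting 2, so r7c6=2.
Step 18. [r9c6∈{3,4,5,6,7}] across row 9, 3 lands solely at r9c6. So r9c6=3.
Step 19. [r9c4∈{4,5,6,7}] in row 9, 6 fits only at r9c4. So r9c4=6.
Step 20. [r3c3∈{5,7}] r3c3 is the only open cell in col 3 admitting 7, so r3c3=7.
Step 21. [r3c4∈{5,8}] across row 3, 5 lands solely at r3c4. So r3c4=5.
Step 22. [r7c5∈{7,8}] r7c5 is the only open cell in row 7 admitting 8 ⇒ r7c5=8.
Step 23. [r2c4∈{8}] r2c4's peers cover all but 8. So r2c4=8.
Step 24. [r5c4∈{7}] r5c4 has the single candidate 7. So r5c4=7.
Step 25. [r5c5∈{5}] only 5 remains possible at r5c5, so r5c5=5.
Step 26. [r9c5∈{7}] r9c5 is down to just 7, so r9c5=7.
Step 27. [r9c1∈{4}] nothing but 4 survives at r9c1, so r9c1=4.
Step 28. [r8c4∈{4}] only 4 remains possible at r8c4 ⇒ r8c4=4.
Step 29. [r8c7∈{5,7}] row 8 places 7 nowhere but r8c7, so r8c7=7.
Step 30. [r2c6∈{6}] r2c6 is down to just 6. So r2c6=6.
Step 31. [r6c6∈{4}] r6c6 is down to just 4, so r6c6=4.
Step 32. [r2c2∈{3}] r2c2 has the single candidate 3. So r2c2=3.
Step 33. [r8c6∈{5}] r8c6 has the single candidate 5 ⇒ r8c6=5.
Step 34. [r1c4∈{2}] r1c4 has the single candidate 2 ⇒ r1c4=2.
Step 35. [r5c3∈{2}] nothing but 2 survives at r5c3, so r5c3=2.
Step 36. [r1c9∈{3}] r1c9 has the single candidate 3 ⇒ r1c9=3.
Step 37. [r8c8∈{9}] nothing but 9 survives at r8c8, so r8c8=9.
Step 38. [r6c3∈{5}] r6c3 is down to just 5 ⇒ r6c3=5.
Step 39. [r5c6∈{8}] r5c6 has the single candidate 8, so r5c6=8.
Step 40. [r1c2∈{4}] r1c2 has the single candidate 4. So r1c2=4.
Step 41. [r9c7∈{5}] r9c7 has the single candidate 5, so r9c7=5.
Step 42. [r9c2∈{1}] nothing but 1 survives at r9c2. So r9c2=1.
Step 43. [r5c1∈{9}] r5c1's peers cover all but 9, so r5c1=9.
Step 44. [r4c3∈{4}] r4c3 has the single candidate 4 ⇒ r4c3=4.
Step 45. [r5c7∈{3}] r5c7's peers cover all but 3. So r5c7=3.
Step 46. [r1c1∈{6}] only 6 remains possible at r1c1 ⇒ r1c1=6.
Step 47. [r7c1∈{7}] r7c1's peers cover all but 7 ⇒ r7c1=7.
Step 48. [r2c1∈{5}] r2c1's peers cover all but 5. So r2c1=5.
Step 49. [r1c6∈{7}] nothing but 7 survives at r1c6. So r1c6=7.
Step 50. [r7c7∈{4}] r7c7 is down to just 4, so r7c7=4.
Step 51. [r6c4∈{1}] r6c4's peers cover all but 1, so r6c4=1.
Step 52. [r3c9∈{8}] r3c9 has the single candidate 8 ⇒ r3c9=8.

Answer: 6 4 8 2 9 7 1 5 3 / 5 3 1 8 4 6 2 7 9 / 2 9 7 5 3 1 6 4 8 / 1 7 4 3 2 9 8 6 5 / 9 6 2 7 5 8 3 1 4 / 3 8 5 1 6 4 9 2 7 / 7 5 6 9 8 2 4 3 1 / 8 2 3 4 1 5 7 9 6 / 4 1 9 6 7 3 5 8 2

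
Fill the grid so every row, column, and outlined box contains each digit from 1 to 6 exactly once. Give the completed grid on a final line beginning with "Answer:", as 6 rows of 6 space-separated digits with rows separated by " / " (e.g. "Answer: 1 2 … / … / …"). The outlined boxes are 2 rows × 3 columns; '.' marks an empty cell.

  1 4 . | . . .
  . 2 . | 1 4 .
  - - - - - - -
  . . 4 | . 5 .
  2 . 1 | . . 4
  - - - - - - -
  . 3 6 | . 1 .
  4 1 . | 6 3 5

Step 1. [r3c1∈{3,6}] in box 3, 3 fits only at r3c1, so r3c1=3.
Step 2. [r4c5∈{6}] r4c5 is down to just 6 ⇒ r4c5=6.
Step 3. [r1c4∈{2,3,5}] 5 has one home in col 4: r1c4. So r1c4=5.
Step 4. [r5c6∈{2}] r5c6 is down to just 2, so r5c6=2.
Step 5. [r1c6∈{3,6}] row 1 places 6 nowhere but r1c6, so r1c6=6.
Step 6. [r2c3∈{3,5}] 5 has one home in col 3: r2c3. So r2c3=5.
Step 7. [r2c1∈{6}] only 6 remains possible at r2c1, so r2c1=6.
Step 8. [r2c6∈{3}] only 3 remains possible at r2c6, so r2c6=3.
Step 9. [r5c4∈{4}] r5c4's peers cover all but 4, so r5c4=4.
Step 10. [r1c3∈{3}] nothing but 3 survives at r1c3 ⇒ r1c3=3.
Step 11. [r3c4∈{2}] r3c4's peers cover all but 2. So r3c4=2.
Step 12. [r6c3∈{2}] r6c3 has the single candidate 2. So r6c3=2.
Step 13. [r3c6∈{1}] only 1 remains possible at r3c6 ⇒ r3c6=1.
Step 14. [r4c4∈{3}] r4c4 has the single candidate 3 ⇒ r4c4=3.
Step 15. [r3c2∈{6}] only 6 remains possible at r3c2, so r3c2=6.
Step 16. [r5c1∈{5}] r5c1 is down to just 5, so r5c1=5.
Step 17. [r1c5∈{2}] nothing but 2 survives at r1c5, so r1c5=2.
Step 18. [r4c2∈{5}] nothing but 5 survives at r4c2 ⇒ r4c2=5.

Answer: 1 4 3 5 2 6 / 6 2 5 1 4 3 / 3 6 4 2 5 1 / 2 5 1 3 6 4 / 5 3 6 4 1 2 / 4 1 2 6 3 5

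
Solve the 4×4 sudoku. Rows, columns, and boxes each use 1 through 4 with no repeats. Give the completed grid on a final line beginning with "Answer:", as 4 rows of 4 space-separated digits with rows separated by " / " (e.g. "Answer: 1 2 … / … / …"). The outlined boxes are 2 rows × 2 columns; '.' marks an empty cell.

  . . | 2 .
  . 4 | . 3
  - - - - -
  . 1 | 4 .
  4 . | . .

Step 1. [r3c1∈{2,3}] r3c1 is the only open cell in row 3 admitting 3 ⇒ r3c1=3.
Step 2. [r2c3∈{1}] nothing but 1 survives at r2c3. So r2c3=1.
Step 3. [r3c4∈{2}] nothing but 2 survives at r3c4, so r3c4=2.
Step 4. [r1c1∈{1}] only 1 remains possible at r1c1. So r1c1=1.
Step 5. [r2c1∈{2}] nothing but 2 survives at r2c1 ⇒ r2c1=2.
Step 6. [r4c2∈{2}] r4c2 has the single candidate 2 ⇒ r4c2=2.
Step 7. [r1c2∈{3}] nothing but 3 survives at r1c2, so r1c2=3.
Step 8. [r4c4∈{1}] r4c4 has the single candidate 1. So r4c4=1.
Step 9. [r4c3∈{3}] r4c3 has the single candidate 3 ⇒ r4c3=3.
Step 10. [r1c4∈{4}] only 4 remains possible at r1c4. So r1c4=4.

Answer: 1 3 2 4 / 2 4 1 3 / 3 1 4 2 / 4 2 3 1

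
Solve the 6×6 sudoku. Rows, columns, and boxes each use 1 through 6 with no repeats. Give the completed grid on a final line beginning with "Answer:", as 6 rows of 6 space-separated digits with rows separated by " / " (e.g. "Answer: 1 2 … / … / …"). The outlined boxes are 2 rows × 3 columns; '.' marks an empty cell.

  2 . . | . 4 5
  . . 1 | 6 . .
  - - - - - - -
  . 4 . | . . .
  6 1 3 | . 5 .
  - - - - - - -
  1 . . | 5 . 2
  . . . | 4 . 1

Step 1. [r2c6∈{3}] only 3 remains possible at r2c6 ⇒ r2c6=3.
Step 2. [r3c3∈{2,5}] box 3 places 2 nowhere but r3c3, so r3c3=2.
Step 3. [r6c1∈{3,5}] across col 1, 3 lands solely at r6c1. So r6c1=3.
Step 4. [r5c2∈{6}] r5c2 is down to just 6 ⇒ r5c2=6.
Step 5. [r3c5∈{1,3,6}] across col 5, 1 lands solely at r3c5 ⇒ r3c5=1.
Step 6. [r2c2∈{5}] r2c2 has the single candidate 5 ⇒ r2c2=5.
Step 7. [r5c3∈{4}] nothing but 4 survives at r5c3 ⇒ r5c3=4.
Step 8. [r2c1∈{4}] nothing but 4 survives at r2c1 ⇒ r2c1=4.
Step 9. [r3c6∈{6}] only 6 remains possible at r3c6, so r3c6=6.
Step 10. [r6c3∈{5}] only 5 remains possible at r6c3. So r6c3=5.
Step 11. [r3c4∈{3}] r3c4 is down to just 3 ⇒ r3c4=3.
Step 12. [r6c2∈{2}] r6c2 has the single candidate 2, so r6c2=2.
Step 13. [r4c4∈{2}] only 2 remains possible at r4c4 ⇒ r4c4=2.
Step 14. [r6c5∈{6}] only 6 remains possible at r6c5, so r6c5=6.
Step 15. [r3c1∈{5}] only 5 remains possible at r3c1, so r3c1=5.
Step 16. [r2c5∈{2}] only 2 remains possible at r2c5, so r2c5=2.
Step 17. [r4c6∈{4}] r4c6's peers cover all but 4 ⇒ r4c6=4.
Step 18. [r1c3∈{6}] r1c3's peers cover all but 6. So r1c3=6.
Step 19. [r5c5∈{3}] nothing but 3 survives at r5c5. So r5c5=3.
Step 20. [r1c2∈{3}] r1c2 is down to just 3. So r1c2=3.
Step 21. [r1c4∈{1}] r1c4 has the single candidate 1 ⇒ r1c4=1.

Answer: 2 3 6 1 4 5 / 4 5 1 6 2 3 / 5 4 2 3 1 6 / 6 1 3 2 5 4 / 1 6 4 5 3 2 / 3 2 5 4 6 1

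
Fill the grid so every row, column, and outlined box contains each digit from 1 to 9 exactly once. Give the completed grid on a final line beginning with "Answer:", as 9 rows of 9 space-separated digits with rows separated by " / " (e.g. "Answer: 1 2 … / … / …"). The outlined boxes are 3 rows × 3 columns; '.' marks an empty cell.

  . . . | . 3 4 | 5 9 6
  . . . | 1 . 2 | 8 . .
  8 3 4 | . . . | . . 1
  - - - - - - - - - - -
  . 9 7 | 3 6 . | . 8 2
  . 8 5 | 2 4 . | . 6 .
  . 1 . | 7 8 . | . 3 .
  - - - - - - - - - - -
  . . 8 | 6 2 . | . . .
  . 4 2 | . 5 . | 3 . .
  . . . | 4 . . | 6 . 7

Step 1. [r9c5∈{1,9}] 1 has one home in col 5: r9c5, so r9c5=1.
Step 2. [r5c9∈{9}] r5c9 is down to just 9. So r5c9=9.
Step 3. [r6c6∈{5,9}] 9 has one home in row 6: r6c6, so r6c6=9.
Step 4. [r8c1∈{1,6,7,9}] across row 8, 6 lands solely at r8c1 ⇒ r8c1=6.
Step 5. [r7c1∈{1,3,5,7,9}] 1 has one home in box 7: r7c1, so r7c1=1.
Step 6. [r9c2∈{5}] nothing but 5 survives at r9c2, so r9c2=5.
Step 7. [r6c7∈{4}] r6c7 has the single candidate 4, so r6c7=4.
Step 8. [r7c2∈{7}] r7c2's peers cover all but 7. So r7c2=7.
Step 9. [r9c6∈{3,8}] r9c6 is the only open cell in row 9 admitting 8 ⇒ r9c6=8.
Step 10. [r3c4∈{5,9}] r3c4 is the only open cell in col 4 admitting 5, so r3c4=5.
Step 11. [r3c5∈{7,9}] across row 3, 9 lands solely at r3c5 ⇒ r3c5=9.
Step 12. [r2c5∈{7}] r2c5 is down to just 7. So r2c5=7.
Step 13. [r2c8∈{4}] r2c8's peers cover all but 4. So r2c8=4.
Step 14. [r9c3∈{3,9}] col 3 places 3 nowhere but r9c3 ⇒ r9c3=3.
Step 15. [r5c7∈{1,7}] in row 5, 7 fits only at r5c7 ⇒ r5c7=7.
Step 16. [r2c3∈{6,9}] r2c3 is the only open cell in col 3 admitting 9, so r2c3=9.
Step 17. [r7c8∈{5}] only 5 remains possible at r7c8 ⇒ r7c8=5.
Step 18. [r1c1∈{2,7}] 7 has one home in row 1: r1c1 ⇒ r1c1=7.
Step 19. [r4c7∈{1}] r4c7 has the single candidate 1, so r4c7=1.
Step 20. [r3c8∈{2,7}] r3c8 is the only open cell in row 3 admitting 7 ⇒ r3c8=7.
Step 21. [r8c8∈{1}] r8c8's peers cover all but 1 ⇒ r8c8=1.
Step 22. [r3c7∈{2}] r3c7's peers cover all but 2. So r3c7=2.
Step 23. [r6c9∈{5}] only 5 remains possible at r6c9, so r6c9=5.
Step 24. [r6c3∈{6}] r6c3 is down to just 6, so r6c3=6.
Step 25. [r5c1∈{3}] r5c1's peers cover all but 3 ⇒ r5c1=3.
Step 26. [r8c9∈{8}] nothing but 8 survives at r8c9. So r8c9=8.
Step 27. [r9c1∈{9}] only 9 remains possible at r9c1 ⇒ r9c1=9.
Step 28. [r8c4∈{9}] r8c4 is down to just 9 ⇒ r8c4=9.
Step 29. [r7c7∈{9}] r7c7 has the single candidate 9. So r7c7=9.
Step 30. [r1c4∈{8}] only 8 remains possible at r1c4 ⇒ r1c4=8.
Step 31. [r1c2∈{2}] only 2 remains possible at r1c2, so r1c2=2.
Step 32. [r8c6∈{7}] r8c6 is down to just 7, so r8c6=7.
Step 33. [r2c2∈{6}] nothing but 6 survives at r2c2. So r2c2=6.
Step 34. [r3c6∈{6}] r3c6's peers cover all but 6 ⇒ r3c6=6.
Step 35. [r6c1∈{2}] r6c1 has the single candidate 2 ⇒ r6c1=2.
Step 36. [r7c9∈{4}] nothing but 4 survives at r7c9 ⇒ r7c9=4.
Step 37. [r4c1∈{4}] only 4 remains possible at r4c1. So r4c1=4.
Step 38. [r5c6∈{1}] nothing but 1 survives at r5c6 ⇒ r5c6=1.
Step 39. [r7c6∈{3}] r7c6's peers cover all but 3, so r7c6=3.
Step 40. [r2c1∈{5}] nothing but 5 survives at r2c1, so r2c1=5.
Step 41. [r9c8∈{2}] r9c8 is down to just 2, so r9c8=2.
Step 42. [r2c9∈{3}] r2c9 is down to just 3, so r2c9=3.
Step 43. [r4c6∈{5}] nothing but 5 survives at r4c6. So r4c6=5.
Step 44. [r1c3∈{1}] nothing but 1 survives at r1c3 ⇒ r1c3=1.

Answer: 7 2 1 8 3 4 5 9 6 / 5 6 9 1 7 2 8 4 3 / 8 3 4 5 9 6 2 7 1 / 4 9 7 3 6 5 1 8 2 / 3 8 5 2 4 1 7 6 9 / 2 1 6 7 8 9 4 3 5 / 1 7 8 6 2 3 9 5 4 / 6 4 2 9 5 7 3 1 8 / 9 5 3 4 1 8 6 2 7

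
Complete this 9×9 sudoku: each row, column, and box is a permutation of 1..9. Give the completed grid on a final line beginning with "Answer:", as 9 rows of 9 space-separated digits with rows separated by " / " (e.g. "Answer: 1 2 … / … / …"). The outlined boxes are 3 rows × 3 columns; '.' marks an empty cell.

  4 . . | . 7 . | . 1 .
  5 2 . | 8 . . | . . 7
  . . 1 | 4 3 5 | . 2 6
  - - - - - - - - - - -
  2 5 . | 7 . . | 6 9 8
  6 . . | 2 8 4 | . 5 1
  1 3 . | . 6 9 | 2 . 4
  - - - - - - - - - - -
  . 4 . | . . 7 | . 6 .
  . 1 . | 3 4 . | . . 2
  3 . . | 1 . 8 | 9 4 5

Step 1. [r8c3∈{5,6,7,8,9}] row 8 places 5 nowhere but r8c3. So r8c3=5.
Step 2. [r3c7∈{8}] only 8 remains possible at r3c7, so r3c7=8.
Step 3. [r1c4∈{6,9}] across col 4, 6 lands solely at r1c4 ⇒ r1c4=6.
Step 4. [r8c1∈{7,8,9}] 9 has one home in row 8: r8c1, so r8c1=9.
Step 5. [r3c2∈{7,9}] r3c2 is the only open cell in row 3 admitting 9. So r3c2=9.
Step 6. [r5c2∈{7}] r5c2 is down to just 7, so r5c2=7.
Step 7. [r2c8∈{3}] r2c8 has the single candidate 3. So r2c8=3.
Step 8. [r7c5∈{2,5,9}] 5 has one home in col 5: r7c5, so r7c5=5.
Step 9. [r4c5∈{1}] r4c5's peers cover all but 1. So r4c5=1.
Step 10. [r9c3∈{2,6,7}] across row 9, 7 lands solely at r9c3. So r9c3=7.
Step 11. [r6c3∈{8}] only 8 remains possible at r6c3 ⇒ r6c3=8.
Step 12. [r7c7∈{1,3}] row 7 places 1 nowhere but r7c7. So r7c7=1.
Step 13. [r8c7∈{7}] r8c7 has the single candidate 7 ⇒ r8c7=7.
Step 14. [r2c7∈{4}] r2c7's peers cover all but 4 ⇒ r2c7=4.
Step 15. [r4c6∈{3}] only 3 remains possible at r4c6, so r4c6=3.
Step 16. [r7c1∈{8}] nothing but 8 survives at r7c1, so r7c1=8.
Step 17. [r9c5∈{2}] r9c5 is down to just 2, so r9c5=2.
Step 18. [r2c6∈{1}] r2c6's peers cover all but 1, so r2c6=1.
Step 19. [r7c9∈{3}] r7c9's peers cover all but 3. So r7c9=3.
Step 20. [r8c8∈{8}] r8c8's peers cover all but 8 ⇒ r8c8=8.
Step 21. [r6c8∈{7}] r6c8 has the single candidate 7, so r6c8=7.
Step 22. [r7c4∈{9}] only 9 remains possible at r7c4. So r7c4=9.
Step 23. [r6c4∈{5}] r6c4 is down to just 5 ⇒ r6c4=5.
Step 24. [r7c3∈{2}] r7c3's peers cover all but 2, so r7c3=2.
Step 25. [r2c3∈{6}] nothing but 6 survives at r2c3, so r2c3=6.
Step 26. [r3c1∈{7}] only 7 remains possible at r3c1. So r3c1=7.
Step 27. [r5c3∈{9}] r5c3's peers cover all but 9. So r5c3=9.
Step 28. [r8c6∈{6}] r8c6's peers cover all but 6 ⇒ r8c6=6.
Step 29. [r4c3∈{4}] r4c3 has the single candidate 4, so r4c3=4.
Step 30. [r1c9∈{9}] r1c9 has the single candidate 9. So r1c9=9.
Step 31. [r5c7∈{3}] r5c7's peers cover all but 3. So r5c7=3.
Step 32. [r1c3∈{3}] r1c3's peers cover all but 3, so r1c3=3.
Step 33. [r1c2∈{8}] r1c2 has the single candidate 8, so r1c2=8.
Step 34. [r1c6∈{2}] r1c6 has the single candidate 2, so r1c6=2.
Step 35. [r9c2∈{6}] r9c2 is down to just 6, so r9c2=6.
Step 36. [r2c5∈{9}] nothing but 9 survives at r2c5 ⇒ r2c5=9.
Step 37. [r1c7∈{5}] only 5 remains possible at r1c7, so r1c7=5.

Answer: 4 8 3 6 7 2 5 1 9 / 5 2 6 8 9 1 4 3 7 / 7 9 1 4 3 5 8 2 6 / 2 5 4 7 1 3 6 9 8 / 6 7 9 2 8 4 3 5 1 / 1 3 8 5 6 9 2 7 4 / 8 4 2 9 5 7 1 6 3 / 9 1 5 3 4 6 7 8 2 / 3 6 7 1 2 8 9 4 5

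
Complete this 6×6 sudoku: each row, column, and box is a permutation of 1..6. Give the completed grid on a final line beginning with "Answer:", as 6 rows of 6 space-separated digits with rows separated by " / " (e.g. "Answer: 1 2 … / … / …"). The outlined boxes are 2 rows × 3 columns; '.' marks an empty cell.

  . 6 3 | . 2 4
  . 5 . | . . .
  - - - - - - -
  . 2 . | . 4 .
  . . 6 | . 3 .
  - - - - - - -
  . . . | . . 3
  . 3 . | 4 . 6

Step 1. [r2c6∈{1}] nothing but 1 survives at r2c6, so r2c6=1.
Step 2. [r3c6∈{5}] only 5 remains possible at r3c6. So r3c6=5.
Step 3. [r3c3∈{1}] nothing but 1 survives at r3c3 ⇒ r3c3=1.
Step 4. [r5c2∈{1,4}] in col 2, 1 fits only at r5c2 ⇒ r5c2=1.
Step 5. [r5c5∈{5}] nothing but 5 survives at r5c5. So r5c5=5.
Step 6. [r5c4∈{2}] nothing but 2 survives at r5c4, so r5c4=2.
Step 7. [r5c3∈{4}] nothing but 4 survives at r5c3, so r5c3=4.
Step 8. [r2c1∈{2,4}] row 2 places 4 nowhere but r2c1, so r2c1=4.
Step 9. [r6c3∈{2,5}] across col 3, 5 lands solely at r6c3. So r6c3=5.
Step 10. [r2c5∈{6}] r2c5 is down to just 6 ⇒ r2c5=6.
Step 11. [r4c4∈{1}] nothing but 1 survives at r4c4, so r4c4=1.
Step 12. [r4c1∈{5}] r4c1 is down to just 5. So r4c1=5.
Step 13. [r4c6∈{2}] r4c6 is down to just 2. So r4c6=2.
Step 14. [r6c1∈{2}] r6c1 has the single candidate 2 ⇒ r6c1=2.
Step 15. [r1c4∈{5}] nothing but 5 survives at r1c4 ⇒ r1c4=5.
Step 16. [r4c2∈{4}] nothing but 4 survives at r4c2. So r4c2=4.
Step 17. [r2c4∈{3}] r2c4 is down to just 3 ⇒ r2c4=3.
Step 18. [r3c1∈{3}] r3c1 is down to just 3 ⇒ r3c1=3.
Step 19. [r2c3∈{2}] r2c3 has the single candidate 2. So r2c3=2.
Step 20. [r1c1∈{1}] r1c1 has the single candidate 1, so r1c1=1.
Step 21. [r6c5∈{1}] r6c5 is down to just 1 ⇒ r6c5=1.
Step 22. [r3c4∈{6}] r3c4's peers cover all but 6. So r3c4=6.
Step 23. [r5c1∈{6}] r5c1's peers cover all but 6, so r5c1=6.

Answer: 1 6 3 5 2 4 / 4 5 2 3 6 1 / 3 2 1 6 4 5 / 5 4 6 1 3 2 / 6 1 4 2 5 3 / 2 3 5 4 1 6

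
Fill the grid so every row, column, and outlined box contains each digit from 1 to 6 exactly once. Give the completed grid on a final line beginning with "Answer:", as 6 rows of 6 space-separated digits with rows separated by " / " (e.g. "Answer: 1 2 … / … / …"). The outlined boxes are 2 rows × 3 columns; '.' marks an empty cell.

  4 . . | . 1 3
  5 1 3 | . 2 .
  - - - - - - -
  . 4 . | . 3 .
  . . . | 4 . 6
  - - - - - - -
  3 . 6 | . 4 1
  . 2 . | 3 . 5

Step 1. [r3c4∈{1,2,5}] r3c4 is the only open cell in col 4 admitting 1 ⇒ r3c4=1.
Step 2. [r3c3∈{2,5}] in row 3, 5 fits only at r3c3. So r3c3=5.
Step 3. [r6c1∈{1}] only 1 remains possible at r6c1, so r6c1=1.
Step 4. [r4c1∈{2}] nothing but 2 survives at r4c1, so r4c1=2.
Step 5. [r1c2∈{6}] r1c2's peers cover all but 6, so r1c2=6.
Step 6. [r1c3∈{2}] r1c3 is down to just 2 ⇒ r1c3=2.
Step 7. [r1c4∈{5}] r1c4 has the single candidate 5. So r1c4=5.
Step 8. [r3c1∈{6}] r3c1's peers cover all but 6, so r3c1=6.
Step 9. [r4c5∈{5}] nothing but 5 survives at r4c5, so r4c5=5.
Step 10. [r5c2∈{5}] r5c2's peers cover all but 5. So r5c2=5.
Step 11. [r4c2∈{3}] r4c2 has the single candidate 3. So r4c2=3.
Step 12. [r6c3∈{4}] r6c3 is down to just 4 ⇒ r6c3=4.
Step 13. [r3c6∈{2}] r3c6 is down to just 2, so r3c6=2.
Step 14. [r5c4∈{2}] only 2 remains possible at r5c4, so r5c4=2.
Step 15. [r6c5∈{6}] r6c5's peers cover all but 6 ⇒ r6c5=6.
Step 16. [r4c3∈{1}] r4c3's peers cover all but 1, so r4c3=1.
Step 17. [r2c4∈{6}] only 6 remains possible at r2c4. So r2c4=6.
Step 18. [r2c6∈{4}] r2c6's peers cover all but 4. So r2c6=4.

Answer: 4 6 2 5 1 3 / 5 1 3 6 2 4 / 6 4 5 1 3 2 / 2 3 1 4 5 6 / 3 5 6 2 4 1 / 1 2 4 3 6 5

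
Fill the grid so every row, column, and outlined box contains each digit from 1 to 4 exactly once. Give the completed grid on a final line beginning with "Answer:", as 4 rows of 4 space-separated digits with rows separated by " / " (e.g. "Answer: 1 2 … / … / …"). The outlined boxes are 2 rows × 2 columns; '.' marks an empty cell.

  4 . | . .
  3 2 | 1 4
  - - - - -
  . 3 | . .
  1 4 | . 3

Step 1. [r4c3∈{2}] only 2 remains possible at r4c3 ⇒ r4c3=2.
Step 2. [r3c4∈{1}] r3c4's peers cover all but 1. So r3c4=1.
Step 3. [r1c2∈{1}] r1c2's peers cover all but 1 ⇒ r1c2=1.
Step 4. [r3c1∈{2}] r3c1 has the single candidate 2 ⇒ r3c1=2.
Step 5. [r1c4∈{2}] only 2 remains possible at r1c4 ⇒ r1c4=2.
Step 6. [r1c3∈{3}] r1c3's peers cover all but 3, so r1c3=3.
Step 7. [r3c3∈{4}] r3c3 has the single candidate 4. So r3c3=4.

Answer: 4 1 3 2 / 3 2 1 4 / 2 3 4 1 / 1 4 2 3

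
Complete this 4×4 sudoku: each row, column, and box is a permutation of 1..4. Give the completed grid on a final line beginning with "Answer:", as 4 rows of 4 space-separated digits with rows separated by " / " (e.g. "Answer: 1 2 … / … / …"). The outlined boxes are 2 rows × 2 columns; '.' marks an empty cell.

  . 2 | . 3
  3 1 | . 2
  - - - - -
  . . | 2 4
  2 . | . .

Step 1. [r4c3∈{1,3}] r4c3 is the only open cell in col 3 admitting 3. So r4c3=3.
Step 2. [r1c3∈{1,4}] 1 has one home in row 1: r1c3. So r1c3=1.
Step 3. [r2c3∈{4}] r2c3's peers cover all but 4. So r2c3=4.
Step 4. [r4c4∈{1}] r4c4 has the single candidate 1. So r4c4=1.
Step 5. [r4c2∈{4}] r4c2 is down to just 4. So r4c2=4.
Step 6. [r3c2∈{3}] nothing but 3 survives at r3c2. So r3c2=3.
Step 7. [r3c1∈{1}] nothing but 1 survives at r3c1, so r3c1=1.
Step 8. [r1c1∈{4}] nothing but 4 survives at r1c1 ⇒ r1c1=4.

Answer: 4 2 1 3 / 3 1 4 2 / 1 3 2 4 / 2 4 3 1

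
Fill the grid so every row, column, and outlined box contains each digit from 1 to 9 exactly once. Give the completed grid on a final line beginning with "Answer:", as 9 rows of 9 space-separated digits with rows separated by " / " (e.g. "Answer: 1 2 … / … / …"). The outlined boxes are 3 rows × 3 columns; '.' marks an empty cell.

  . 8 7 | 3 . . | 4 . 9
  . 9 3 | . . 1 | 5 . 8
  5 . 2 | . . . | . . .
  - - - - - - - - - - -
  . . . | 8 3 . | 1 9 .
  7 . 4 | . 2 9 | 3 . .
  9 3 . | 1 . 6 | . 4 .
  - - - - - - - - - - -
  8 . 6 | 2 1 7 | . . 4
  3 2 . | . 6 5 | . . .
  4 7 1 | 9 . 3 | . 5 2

Step 1. [r4c9∈{5,6,7}] 7 has one home in row 4: r4c9. So r4c9=7.
Step 2. [r3c2∈{1,4,6}] col 2 places 4 nowhere but r3c2. So r3c2=4.
Step 3. [r2c1∈{6}] r2c1's peers cover all but 6 ⇒ r2c1=6.
Step 4. [r1c8∈{1,2,6}] r1c8 is the only open cell in row 1 admitting 6 ⇒ r1c8=6.
Step 5. [r3c7∈{7}] r3c7's peers cover all but 7. So r3c7=7.
Step 6. [r4c3∈{5}] nothing but 5 survives at r4c3. So r4c3=5.
Step 7. [r8c9∈{1}] r8c9 has the single candidate 1. So r8c9=1.
Step 8. [r5c4∈{5}] r5c4's peers cover all but 5. So r5c4=5.
Step 9. [r9c5∈{8}] r9c5's peers cover all but 8 ⇒ r9c5=8.
Step 10. [r5c8∈{8}] nothing but 8 survives at r5c8 ⇒ r5c8=8.
Step 11. [r2c4∈{4,7}] r2c4 is the only open cell in col 4 admitting 7, so r2c4=7.
Step 12. [r4c2∈{6}] r4c2 has the single candidate 6, so r4c2=6.
Step 13. [r7c7∈{9}] r7c7 has the single candidate 9, so r7c7=9.
Step 14. [r3c9∈{3}] r3c9's peers cover all but 3. So r3c9=3.
Step 15. [r3c5∈{9}] nothing but 9 survives at r3c5 ⇒ r3c5=9.
Step 16. [r7c8∈{3}] r7c8's peers cover all but 3. So r7c8=3.
Step 17. [r1c5∈{5}] r1c5 has the single candidate 5 ⇒ r1c5=5.
Step 18. [r6c7∈{2}] r6c7's peers cover all but 2 ⇒ r6c7=2.
Step 19. [r8c8∈{7}] nothing but 7 survives at r8c8. So r8c8=7.
Step 20. [r4c6∈{4}] only 4 remains possible at r4c6. So r4c6=4.
Step 21. [r6c3∈{8}] nothing but 8 survives at r6c3, so r6c3=8.
Step 22. [r3c8∈{1}] r3c8 is down to just 1, so r3c8=1.
Step 23. [r8c4∈{4}] r8c4's peers cover all but 4, so r8c4=4.
Step 24. [r9c7∈{6}] r9c7 is down to just 6 ⇒ r9c7=6.
Step 25. [r1c6∈{2}] r1c6 is down to just 2, so r1c6=2.
Step 26. [r5c2∈{1}] r5c2 has the single candidate 1 ⇒ r5c2=1.
Step 27. [r7c2∈{5}] r7c2's peers cover all but 5 ⇒ r7c2=5.
Step 28. [r1c1∈{1}] r1c1 has the single candidate 1. So r1c1=1.
Step 29. [r6c5∈{7}] only 7 remains possible at r6c5, so r6c5=7.
Step 30. [r5c9∈{6}] nothing but 6 survives at r5c9. So r5c9=6.
Step 31. [r4c1∈{2}] r4c1's peers cover all but 2. So r4c1=2.
Step 32. [r6c9∈{5}] only 5 remains possible at r6c9 ⇒ r6c9=5.
Step 33. [r3c6∈{8}] only 8 remains possible at r3c6 ⇒ r3c6=8.
Step 34. [r3c4∈{6}] nothing but 6 survives at r3c4. So r3c4=6.
Step 35. [r8c3∈{9}] r8c3's peers cover all but 9, so r8c3=9.
Step 36. [r2c5∈{4}] only 4 remains possible at r2c5 ⇒ r2c5=4.
Step 37. [r2c8∈{2}] r2c8 has the single candidate 2 ⇒ r2c8=2.
Step 38. [r8c7∈{8}] r8c7 has the single candidate 8 ⇒ r8c7=8.

Answer: 1 8 7 3 5 2 4 6 9 / 6 9 3 7 4 1 5 2 8 / 5 4 2 6 9 8 7 1 3 / 2 6 5 8 3 4 1 9 7 / 7 1 4 5 2 9 3 8 6 / 9 3 8 1 7 6 2 4 5 / 8 5 6 2 1 7 9 3 4 / 3 2 9 4 6 5 8 7 1 / 4 7 1 9 8 3 6 5 2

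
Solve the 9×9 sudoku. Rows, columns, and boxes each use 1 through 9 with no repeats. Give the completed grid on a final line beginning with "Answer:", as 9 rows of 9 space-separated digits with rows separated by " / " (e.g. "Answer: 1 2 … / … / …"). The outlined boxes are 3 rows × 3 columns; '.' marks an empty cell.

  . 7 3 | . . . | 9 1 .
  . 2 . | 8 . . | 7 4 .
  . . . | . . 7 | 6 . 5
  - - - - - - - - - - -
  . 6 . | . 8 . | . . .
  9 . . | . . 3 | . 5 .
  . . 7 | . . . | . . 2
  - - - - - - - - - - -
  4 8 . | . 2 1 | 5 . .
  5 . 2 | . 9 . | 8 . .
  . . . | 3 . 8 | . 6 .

Step 1. [r5c4∈{1,2,4,6,7}] row 5 places 2 nowhere but r5c4, so r5c4=2.
Step 2. [r6c2∈{1,3,4,5}] across col 2, 5 lands solely at r6c2 ⇒ r6c2=5.
Step 3. [r2c3∈{1,5,6,9}] 5 has one home in col 3: r2c3, so r2c3=5.
Step 4. [r2c9∈{3}] nothing but 3 survives at r2c9, so r2c9=3.
Step 5. [r7c8∈{3,7,9}] 3 has one home in row 7: r7c8. So r7c8=3.
Step 6. [r8c8∈{7}] r8c8 has the single candidate 7, so r8c8=7.
Step 7. [r5c9∈{1,4,6,7,8}] col 9 places 6 nowhere but r5c9, so r5c9=6.
Step 8. [r5c5∈{1,4,7}] row 5 places 7 nowhere but r5c5. So r5c5=7.
Step 9. [r2c6∈{6,9}] r2c6 is the only open cell in row 2 admitting 9, so r2c6=9.
Step 10. [r5c3∈{1,4,8}] across row 5, 8 lands solely at r5c3. So r5c3=8.
Step 11. [r4c8∈{9}] nothing but 9 survives at r4c8, so r4c8=9.
Step 12. [r6c4∈{1,4,6,9}] 9 has one home in row 6: r6c4 ⇒ r6c4=9.
Step 13. [r1c6∈{2,4,5,6}] 2 has one home in row 1: r1c6, so r1c6=2.
Step 14. [r4c6∈{4,5}] col 6 places 5 nowhere but r4c6. So r4c6=5.
Step 15. [r1c4∈{4,5,6}] 5 has one home in col 4: r1c4 ⇒ r1c4=5.
Step 16. [r1c5∈{4,6}] row 1 places 4 nowhere but r1c5, so r1c5=4.
Step 17. [r3c4∈{1}] nothing but 1 survives at r3c4 ⇒ r3c4=1.
Step 18. [r4c4∈{4}] r4c4's peers cover all but 4, so r4c4=4.
Step 19. [r4c3∈{1}] r4c3 has the single candidate 1. So r4c3=1.
Step 20. [r9c3∈{9}] r9c3's peers cover all but 9, so r9c3=9.
Step 21. [r9c2∈{1}] only 1 remains possible at r9c2 ⇒ r9c2=1.
Step 22. [r6c7∈{1,3,4}] 4 has one home in row 6: r6c7, so r6c7=4.
Step 23. [r6c6∈{6}] r6c6 has the single candidate 6, so r6c6=6.
Step 24. [r3c1∈{8}] r3c1's peers cover all but 8 ⇒ r3c1=8.
Step 25. [r8c4∈{6}] only 6 remains possible at r8c4, so r8c4=6.
Step 26. [r4c1∈{2,3}] 2 has one home in row 4: r4c1. So r4c1=2.
Step 27. [r5c2∈{4}] r5c2 is down to just 4 ⇒ r5c2=4.
Step 28. [r2c5∈{6}] r2c5 has the single candidate 6, so r2c5=6.
Step 29. [r9c9∈{4}] r9c9 is down to just 4, so r9c9=4.
Step 30. [r4c7∈{3}] nothing but 3 survives at r4c7, so r4c7=3.
Step 31. [r2c1∈{1}] only 1 remains possible at r2c1, so r2c1=1.
Step 32. [r1c1∈{6}] r1c1 is down to just 6, so r1c1=6.
Step 33. [r4c9∈{7}] nothing but 7 survives at r4c9. So r4c9=7.
Step 34. [r8c9∈{1}] r8c9's peers cover all but 1. So r8c9=1.
Step 35. [r6c8∈{8}] only 8 remains possible at r6c8. So r6c8=8.
Step 36. [r8c2∈{3}] only 3 remains possible at r8c2, so r8c2=3.
Step 37. [r9c7∈{2}] only 2 remains possible at r9c7. So r9c7=2.
Step 38. [r5c7∈{1}] nothing but 1 survives at r5c7. So r5c7=1.
Step 39. [r9c5∈{5}] r9c5's peers cover all but 5, so r9c5=5.
Step 40. [r3c8∈{2}] r3c8 is down to just 2. So r3c8=2.
Step 41. [r1c9∈{8}] r1c9's peers cover all but 8 ⇒ r1c9=8.
Step 42. [r3c5∈{3}] r3c5's peers cover all but 3 ⇒ r3c5=3.
Step 43. [r7c4∈{7}] r7c4 has the single candidate 7 ⇒ r7c4=7.
Step 44. [r6c1∈{3}] r6c1 is down to just 3. So r6c1=3.
Step 45. [r3c3∈{4}] nothing but 4 survives at r3c3, so r3c3=4.
Step 46. [r6c5∈{1}] only 1 remains possible at r6c5 ⇒ r6c5=1.
Step 47. [r7c9∈{9}] r7c9 has the single candidate 9. So r7c9=9.
Step 48. [r8c6∈{4}] nothing but 4 survives at r8c6. So r8c6=4.
Step 49. [r7c3∈{6}] r7c3 has the single candidate 6. So r7c3=6.
Step 50. [r3c2∈{9}] nothing but 9 survives at r3c2. So r3c2=9.
Step 51. [r9c1∈{7}] only 7 remains possible at r9c1, so r9c1=7.

Answer: 6 7 3 5 4 2 9 1 8 / 1 2 5 8 6 9 7 4 3 / 8 9 4 1 3 7 6 2 5 / 2 6 1 4 8 5 3 9 7 / 9 4 8 2 7 3 1 5 6 / 3 5 7 9 1 6 4 8 2 / 4 8 6 7 2 1 5 3 9 / 5 3 2 6 9 4 8 7 1 / 7 1 9 3 5 8 2 6 4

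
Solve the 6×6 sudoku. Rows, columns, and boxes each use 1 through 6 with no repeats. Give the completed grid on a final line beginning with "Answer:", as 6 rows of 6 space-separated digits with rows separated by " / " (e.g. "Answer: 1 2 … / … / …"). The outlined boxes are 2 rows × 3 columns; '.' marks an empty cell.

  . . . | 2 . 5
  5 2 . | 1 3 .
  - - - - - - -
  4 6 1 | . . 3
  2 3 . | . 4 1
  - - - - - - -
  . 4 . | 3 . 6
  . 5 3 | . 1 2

Step 1. [r2c3∈{4,6}] row 2 places 6 nowhere but r2c3. So r2c3=6.
Step 2. [r3c4∈{5}] r3c4's peers cover all but 5. So r3c4=5.
Step 3. [r1c1∈{1,3}] row 1 places 3 nowhere but r1c1 ⇒ r1c1=3.
Step 4. [r5c5∈{5}] r5c5 is down to just 5. So r5c5=5.
Step 5. [r3c5∈{2}] only 2 remains possible at r3c5. So r3c5=2.
Step 6. [r1c2∈{1}] r1c2's peers cover all but 1 ⇒ r1c2=1.
Step 7. [r5c1∈{1}] r5c1 is down to just 1 ⇒ r5c1=1.
Step 8. [r1c5∈{6}] r1c5's peers cover all but 6. So r1c5=6.
Step 9. [r5c3∈{2}] r5c3's peers cover all but 2 ⇒ r5c3=2.
Step 10. [r6c1∈{6}] nothing but 6 survives at r6c1 ⇒ r6c1=6.
Step 11. [r2c6∈{4}] only 4 remains possible at r2c6, so r2c6=4.
Step 12. [r1c3∈{4}] r1c3 is down to just 4 ⇒ r1c3=4.
Step 13. [r4c3∈{5}] r4c3 has the single candidate 5, so r4c3=5.
Step 14. [r6c4∈{4}] r6c4's peers cover all but 4. So r6c4=4.
Step 15. [r4c4∈{6}] r4c4's peers cover all but 6, so r4c4=6.

Answer: 3 1 4 2 6 5 / 5 2 6 1 3 4 / 4 6 1 5 2 3 / 2 3 5 6 4 1 / 1 4 2 3 5 6 / 6 5 3 4 1 2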